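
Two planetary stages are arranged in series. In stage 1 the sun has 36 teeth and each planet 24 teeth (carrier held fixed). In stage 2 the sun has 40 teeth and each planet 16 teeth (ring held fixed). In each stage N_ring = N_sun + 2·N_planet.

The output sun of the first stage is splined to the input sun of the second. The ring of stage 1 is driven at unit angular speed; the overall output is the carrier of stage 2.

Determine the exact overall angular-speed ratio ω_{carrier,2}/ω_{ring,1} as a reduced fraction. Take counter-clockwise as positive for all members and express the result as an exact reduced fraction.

-5/6

Stage 1: N_ring = 36 + 2·24 = 84
Stage 1: 36(ω_s−ω_c) = −84(ω_r−ω_c),  ω_c=0, ω_r=1
Stage 1: ω_s = 0 − (84/36)(1−0) = -7/3
  ⇒ ω_s¹/ω_r¹ = -7/3
Stage 2: N_ring = 40 + 2·16 = 72
Stage 2: 40(ω_s−ω_c) = −72(ω_r−ω_c),  ω_r=0, ω_s=1
Stage 2: 40(1−ω_c) = −72(0−ω_c)  ⇒  112ω_c = 40  ⇒  ω_c = 5/14
  ⇒ ω_c²/ω_s² = 5/14
Coupling ω_s² = ω_s¹ ⇒ overall = -7/3 × 5/14 = -5/6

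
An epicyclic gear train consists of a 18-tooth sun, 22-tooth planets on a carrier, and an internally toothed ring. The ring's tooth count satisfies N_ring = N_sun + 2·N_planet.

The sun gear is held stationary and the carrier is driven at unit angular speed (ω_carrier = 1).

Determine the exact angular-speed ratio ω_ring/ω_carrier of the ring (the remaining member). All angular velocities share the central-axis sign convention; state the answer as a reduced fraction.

N_ring = 18 + 2·22 = 62
18(ω_s−ω_c) = −62(ω_r−ω_c),  ω_s=0, ω_c=1
ω_r = 1 − (18/62)(0−1) = 40/31
ω_r/ω_c = 40/31

40/31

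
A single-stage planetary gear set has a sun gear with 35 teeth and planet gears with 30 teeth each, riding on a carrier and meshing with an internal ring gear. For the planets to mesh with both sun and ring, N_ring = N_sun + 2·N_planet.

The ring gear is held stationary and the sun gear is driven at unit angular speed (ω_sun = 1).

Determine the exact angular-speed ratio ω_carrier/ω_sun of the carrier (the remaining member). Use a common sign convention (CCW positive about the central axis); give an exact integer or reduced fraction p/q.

N_ring = 35 + 2·30 = 95
35(ω_s−ω_c) = −95(ω_r−ω_c),  ω_r=0, ω_s=1
35(1−ω_c) = −95(0−ω_c)  ⇒  130ω_c = 35  ⇒  ω_c = 7/26
ω_c/ω_s = 7/26

7/26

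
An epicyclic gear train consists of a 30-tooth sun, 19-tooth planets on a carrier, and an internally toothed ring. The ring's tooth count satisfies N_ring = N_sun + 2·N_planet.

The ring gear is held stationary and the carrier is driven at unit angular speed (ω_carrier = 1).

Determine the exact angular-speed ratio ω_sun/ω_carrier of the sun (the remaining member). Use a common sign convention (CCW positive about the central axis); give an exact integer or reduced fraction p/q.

N_ring = 30 + 2·19 = 68
30(ω_s−ω_c) = −68(ω_r−ω_c),  ω_r=0, ω_c=1
ω_s = 1 − (68/30)(0−1) = 49/15
ω_s/ω_c = 49/15

49/15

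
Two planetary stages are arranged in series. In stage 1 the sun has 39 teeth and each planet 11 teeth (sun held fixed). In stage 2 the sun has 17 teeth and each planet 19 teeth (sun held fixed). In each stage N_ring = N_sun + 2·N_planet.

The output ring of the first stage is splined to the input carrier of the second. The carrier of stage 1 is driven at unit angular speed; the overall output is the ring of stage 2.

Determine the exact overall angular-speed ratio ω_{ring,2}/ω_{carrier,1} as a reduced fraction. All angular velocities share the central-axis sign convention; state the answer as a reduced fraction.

1440/671

Stage 1: N_ring = 39 + 2·11 = 61
Stage 1: 39(ω_s−ω_c) = −61(ω_r−ω_c),  ω_s=0, ω_c=1
Stage 1: ω_r = 1 − (39/61)(0−1) = 100/61
  ⇒ ω_r¹/ω_c¹ = 100/61
Stage 2: N_ring = 17 + 2·19 = 55
Stage 2: 17(ω_s−ω_c) = −55(ω_r−ω_c),  ω_s=0, ω_c=1
Stage 2: ω_r = 1 − (17/55)(0−1) = 72/55
  ⇒ ω_r²/ω_c² = 72/55
Coupling ω_c² = ω_r¹ ⇒ overall = 100/61 × 72/55 = 1440/671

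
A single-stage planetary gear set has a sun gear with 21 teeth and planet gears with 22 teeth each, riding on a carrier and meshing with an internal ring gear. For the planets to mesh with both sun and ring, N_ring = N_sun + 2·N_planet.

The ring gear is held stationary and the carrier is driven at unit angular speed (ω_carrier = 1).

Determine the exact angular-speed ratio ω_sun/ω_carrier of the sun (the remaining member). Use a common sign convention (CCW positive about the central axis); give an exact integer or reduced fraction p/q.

N_ring = 21 + 2·22 = 65
21(ω_s−ω_c) = −65(ω_r−ω_c),  ω_r=0, ω_c=1
ω_s = 1 − (65/21)(0−1) = 86/21
ω_s/ω_c = 86/21

86/21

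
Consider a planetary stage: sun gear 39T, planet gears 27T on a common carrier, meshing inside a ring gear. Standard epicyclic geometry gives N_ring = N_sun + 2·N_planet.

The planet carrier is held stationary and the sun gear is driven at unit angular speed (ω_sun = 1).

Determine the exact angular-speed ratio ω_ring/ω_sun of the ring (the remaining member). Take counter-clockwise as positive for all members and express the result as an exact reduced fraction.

N_ring = 39 + 2·27 = 93
39(ω_s−ω_c) = −93(ω_r−ω_c),  ω_c=0, ω_s=1
ω_r = 0 − (39/93)(1−0) = -13/31
ω_r/ω_s = -13/31

-13/31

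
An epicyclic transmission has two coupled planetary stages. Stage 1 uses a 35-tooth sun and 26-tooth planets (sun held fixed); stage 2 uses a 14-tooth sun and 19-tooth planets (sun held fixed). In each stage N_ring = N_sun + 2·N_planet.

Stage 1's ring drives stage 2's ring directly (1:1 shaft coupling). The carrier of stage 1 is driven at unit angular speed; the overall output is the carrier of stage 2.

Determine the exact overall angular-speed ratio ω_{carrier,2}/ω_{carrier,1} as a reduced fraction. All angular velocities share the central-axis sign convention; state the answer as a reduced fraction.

Stage 1: N_ring = 35 + 2·26 = 87
Stage 1: 35(ω_s−ω_c) = −87(ω_r−ω_c),  ω_s=0, ω_c=1
Stage 1: ω_r = 1 − (35/87)(0−1) = 122/87
  ⇒ ω_r¹/ω_c¹ = 122/87
Stage 2: N_ring = 14 + 2·19 = 52
Stage 2: 14(ω_s−ω_c) = −52(ω_r−ω_c),  ω_s=0, ω_r=1
Stage 2: 14(0−ω_c) = −52(1−ω_c)  ⇒  66ω_c = 52  ⇒  ω_c = 26/33
  ⇒ ω_c²/ω_r² = 26/33
Coupling ω_r² = ω_r¹ ⇒ overall = 122/87 × 26/33 = 3172/2871

3172/2871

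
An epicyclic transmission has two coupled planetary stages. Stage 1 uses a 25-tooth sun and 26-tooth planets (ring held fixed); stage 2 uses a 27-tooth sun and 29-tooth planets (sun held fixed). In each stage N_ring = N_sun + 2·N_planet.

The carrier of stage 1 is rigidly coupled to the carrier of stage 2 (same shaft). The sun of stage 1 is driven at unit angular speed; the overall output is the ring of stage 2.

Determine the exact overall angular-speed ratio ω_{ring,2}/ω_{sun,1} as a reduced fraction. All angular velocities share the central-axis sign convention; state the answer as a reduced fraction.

280/867

Stage 1: N_ring = 25 + 2·26 = 77
Stage 1: 25(ω_s−ω_c) = −77(ω_r−ω_c),  ω_r=0, ω_s=1
Stage 1: 25(1−ω_c) = −77(0−ω_c)  ⇒  102ω_c = 25  ⇒  ω_c = 25/102
  ⇒ ω_c¹/ω_s¹ = 25/102
Stage 2: N_ring = 27 + 2·29 = 85
Stage 2: 27(ω_s−ω_c) = −85(ω_r−ω_c),  ω_s=0, ω_c=1
Stage 2: ω_r = 1 − (27/85)(0−1) = 112/85
  ⇒ ω_r²/ω_c² = 112/85
Coupling ω_c² = ω_c¹ ⇒ overall = 25/102 × 112/85 = 280/867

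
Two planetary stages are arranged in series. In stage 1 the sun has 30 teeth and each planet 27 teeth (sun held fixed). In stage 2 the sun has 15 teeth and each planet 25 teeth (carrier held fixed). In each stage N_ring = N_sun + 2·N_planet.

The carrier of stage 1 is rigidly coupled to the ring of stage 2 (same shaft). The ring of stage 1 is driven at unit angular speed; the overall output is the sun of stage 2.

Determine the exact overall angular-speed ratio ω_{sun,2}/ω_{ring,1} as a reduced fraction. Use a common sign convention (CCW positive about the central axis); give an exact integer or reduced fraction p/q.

Stage 1: N_ring = 30 + 2·27 = 84
Stage 1: 30(ω_s−ω_c) = −84(ω_r−ω_c),  ω_s=0, ω_r=1
Stage 1: 30(0−ω_c) = −84(1−ω_c)  ⇒  114ω_c = 84  ⇒  ω_c = 14/19
  ⇒ ω_c¹/ω_r¹ = 14/19
Stage 2: N_ring = 15 + 2·25 = 65
Stage 2: 15(ω_s−ω_c) = −65(ω_r−ω_c),  ω_c=0, ω_r=1
Stage 2: ω_s = 0 − (65/15)(1−0) = -13/3
  ⇒ ω_s²/ω_r² = -13/3
Coupling ω_r² = ω_c¹ ⇒ overall = 14/19 × -13/3 = -182/57

-182/57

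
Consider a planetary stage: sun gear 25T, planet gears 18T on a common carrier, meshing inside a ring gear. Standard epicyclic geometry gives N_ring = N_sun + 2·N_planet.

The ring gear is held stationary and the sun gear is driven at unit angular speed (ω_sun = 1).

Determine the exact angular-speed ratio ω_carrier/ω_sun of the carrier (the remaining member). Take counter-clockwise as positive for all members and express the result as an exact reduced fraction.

N_ring = 25 + 2·18 = 61
25(ω_s−ω_c) = −61(ω_r−ω_c),  ω_r=0, ω_s=1
25(1−ω_c) = −61(0−ω_c)  ⇒  86ω_c = 25  ⇒  ω_c = 25/86
ω_c/ω_s = 25/86

25/86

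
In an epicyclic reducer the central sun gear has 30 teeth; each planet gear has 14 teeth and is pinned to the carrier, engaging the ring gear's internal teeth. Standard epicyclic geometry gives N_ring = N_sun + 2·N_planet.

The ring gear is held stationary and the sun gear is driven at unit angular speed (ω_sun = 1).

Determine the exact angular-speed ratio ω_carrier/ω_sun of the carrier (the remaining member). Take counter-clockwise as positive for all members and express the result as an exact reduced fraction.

N_ring = 30 + 2·14 = 58
30(ω_s−ω_c) = −58(ω_r−ω_c),  ω_r=0, ω_s=1
30(1−ω_c) = −58(0−ω_c)  ⇒  88ω_c = 30  ⇒  ω_c = 15/44
ω_c/ω_s = 15/44

15/44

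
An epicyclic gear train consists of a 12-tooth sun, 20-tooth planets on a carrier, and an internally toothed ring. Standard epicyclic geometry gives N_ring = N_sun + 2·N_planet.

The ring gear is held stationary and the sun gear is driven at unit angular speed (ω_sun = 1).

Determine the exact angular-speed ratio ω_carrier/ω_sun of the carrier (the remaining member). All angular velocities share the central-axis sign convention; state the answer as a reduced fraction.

N_ring = 12 + 2·20 = 52
12(ω_s−ω_c) = −52(ω_r−ω_c),  ω_r=0, ω_s=1
12(1−ω_c) = −52(0−ω_c)  ⇒  64ω_c = 12  ⇒  ω_c = 3/16
ω_c/ω_s = 3/16

3/16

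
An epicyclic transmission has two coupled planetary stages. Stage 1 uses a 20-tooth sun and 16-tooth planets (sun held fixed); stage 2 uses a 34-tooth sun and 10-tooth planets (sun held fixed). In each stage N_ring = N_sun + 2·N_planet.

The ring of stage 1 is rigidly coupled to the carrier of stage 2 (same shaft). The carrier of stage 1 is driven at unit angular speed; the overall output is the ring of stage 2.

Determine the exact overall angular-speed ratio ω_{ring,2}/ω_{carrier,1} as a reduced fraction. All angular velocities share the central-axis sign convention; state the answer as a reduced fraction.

88/39

Stage 1: N_ring = 20 + 2·16 = 52
Stage 1: 20(ω_s−ω_c) = −52(ω_r−ω_c),  ω_s=0, ω_c=1
Stage 1: ω_r = 1 − (20/52)(0−1) = 18/13
  ⇒ ω_r¹/ω_c¹ = 18/13
Stage 2: N_ring = 34 + 2·10 = 54
Stage 2: 34(ω_s−ω_c) = −54(ω_r−ω_c),  ω_s=0, ω_c=1
Stage 2: ω_r = 1 − (34/54)(0−1) = 44/27
  ⇒ ω_r²/ω_c² = 44/27
Coupling ω_c² = ω_r¹ ⇒ overall = 18/13 × 44/27 = 88/39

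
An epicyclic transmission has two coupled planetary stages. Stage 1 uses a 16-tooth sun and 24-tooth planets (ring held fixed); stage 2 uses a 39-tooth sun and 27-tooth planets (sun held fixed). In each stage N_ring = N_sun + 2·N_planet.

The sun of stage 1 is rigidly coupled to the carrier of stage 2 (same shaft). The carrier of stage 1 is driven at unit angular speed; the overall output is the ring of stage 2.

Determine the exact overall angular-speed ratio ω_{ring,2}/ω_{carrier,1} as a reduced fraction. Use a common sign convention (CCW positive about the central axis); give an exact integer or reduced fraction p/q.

Stage 1: N_ring = 16 + 2·24 = 64
Stage 1: 16(ω_s−ω_c) = −64(ω_r−ω_c),  ω_r=0, ω_c=1
Stage 1: ω_s = 1 − (64/16)(0−1) = 5
  ⇒ ω_s¹/ω_c¹ = 5
Stage 2: N_ring = 39 + 2·27 = 93
Stage 2: 39(ω_s−ω_c) = −93(ω_r−ω_c),  ω_s=0, ω_c=1
Stage 2: ω_r = 1 − (39/93)(0−1) = 44/31
  ⇒ ω_r²/ω_c² = 44/31
Coupling ω_c² = ω_s¹ ⇒ overall = 5 × 44/31 = 220/31

220/31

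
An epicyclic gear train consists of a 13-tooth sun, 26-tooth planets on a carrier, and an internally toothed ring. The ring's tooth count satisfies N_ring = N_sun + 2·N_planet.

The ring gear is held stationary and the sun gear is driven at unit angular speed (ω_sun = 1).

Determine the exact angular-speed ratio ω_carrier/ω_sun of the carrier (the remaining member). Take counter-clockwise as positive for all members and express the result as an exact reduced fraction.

N_ring = 13 + 2·26 = 65
13(ω_s−ω_c) = −65(ω_r−ω_c),  ω_r=0, ω_s=1
13(1−ω_c) = −65(0−ω_c)  ⇒  78ω_c = 13  ⇒  ω_c = 1/6
ω_c/ω_s = 1/6

1/6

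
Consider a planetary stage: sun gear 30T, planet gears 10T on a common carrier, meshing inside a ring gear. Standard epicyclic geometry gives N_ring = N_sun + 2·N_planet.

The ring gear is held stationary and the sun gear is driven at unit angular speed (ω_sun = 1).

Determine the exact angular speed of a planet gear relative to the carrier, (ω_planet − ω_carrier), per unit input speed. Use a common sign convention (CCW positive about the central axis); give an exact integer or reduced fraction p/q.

N_ring = 30 + 2·10 = 50
30(ω_s−ω_c) = −50(ω_r−ω_c),  ω_r=0, ω_s=1
30(1−ω_c) = −50(0−ω_c)  ⇒  80ω_c = 30  ⇒  ω_c = 3/8
sun–planet: 30·(1−3/8) = −10·(ω_p−ω_c)  ⇒  ω_p−ω_c = −(30/10)·(5/8) = -15/8

-15/8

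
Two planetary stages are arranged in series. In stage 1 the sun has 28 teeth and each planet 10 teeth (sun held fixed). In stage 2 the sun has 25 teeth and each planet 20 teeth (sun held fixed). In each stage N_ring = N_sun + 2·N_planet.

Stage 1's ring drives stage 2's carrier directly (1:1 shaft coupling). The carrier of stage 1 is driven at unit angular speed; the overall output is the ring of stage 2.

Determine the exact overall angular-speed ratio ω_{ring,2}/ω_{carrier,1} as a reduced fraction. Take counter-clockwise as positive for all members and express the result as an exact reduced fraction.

57/26

Stage 1: N_ring = 28 + 2·10 = 48
Stage 1: 28(ω_s−ω_c) = −48(ω_r−ω_c),  ω_s=0, ω_c=1
Stage 1: ω_r = 1 − (28/48)(0−1) = 19/12
  ⇒ ω_r¹/ω_c¹ = 19/12
Stage 2: N_ring = 25 + 2·20 = 65
Stage 2: 25(ω_s−ω_c) = −65(ω_r−ω_c),  ω_s=0, ω_c=1
Stage 2: ω_r = 1 − (25/65)(0−1) = 18/13
  ⇒ ω_r²/ω_c² = 18/13
Coupling ω_c² = ω_r¹ ⇒ overall = 19/12 × 18/13 = 57/26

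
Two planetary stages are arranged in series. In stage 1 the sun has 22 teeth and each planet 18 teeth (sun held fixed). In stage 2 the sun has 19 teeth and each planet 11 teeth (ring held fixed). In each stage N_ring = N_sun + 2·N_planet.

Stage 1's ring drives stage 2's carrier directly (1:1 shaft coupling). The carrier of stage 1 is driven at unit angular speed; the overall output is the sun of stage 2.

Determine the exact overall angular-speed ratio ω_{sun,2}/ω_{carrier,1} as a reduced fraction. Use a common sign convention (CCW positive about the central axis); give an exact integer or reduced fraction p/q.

2400/551

Stage 1: N_ring = 22 + 2·18 = 58
Stage 1: 22(ω_s−ω_c) = −58(ω_r−ω_c),  ω_s=0, ω_c=1
Stage 1: ω_r = 1 − (22/58)(0−1) = 40/29
  ⇒ ω_r¹/ω_c¹ = 40/29
Stage 2: N_ring = 19 + 2·11 = 41
Stage 2: 19(ω_s−ω_c) = −41(ω_r−ω_c),  ω_r=0, ω_c=1
Stage 2: ω_s = 1 − (41/19)(0−1) = 60/19
  ⇒ ω_s²/ω_c² = 60/19
Coupling ω_c² = ω_r¹ ⇒ overall = 40/29 × 60/19 = 2400/551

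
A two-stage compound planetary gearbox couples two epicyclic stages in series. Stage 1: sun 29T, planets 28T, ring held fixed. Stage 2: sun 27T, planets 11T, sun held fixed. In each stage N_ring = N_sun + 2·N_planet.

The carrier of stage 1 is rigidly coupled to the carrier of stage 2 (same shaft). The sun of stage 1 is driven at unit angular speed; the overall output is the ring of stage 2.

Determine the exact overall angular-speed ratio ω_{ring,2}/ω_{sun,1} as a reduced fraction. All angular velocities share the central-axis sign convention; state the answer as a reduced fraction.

58/147

Stage 1: N_ring = 29 + 2·28 = 85
Stage 1: 29(ω_s−ω_c) = −85(ω_r−ω_c),  ω_r=0, ω_s=1
Stage 1: 29(1−ω_c) = −85(0−ω_c)  ⇒  114ω_c = 29  ⇒  ω_c = 29/114
  ⇒ ω_c¹/ω_s¹ = 29/114
Stage 2: N_ring = 27 + 2·11 = 49
Stage 2: 27(ω_s−ω_c) = −49(ω_r−ω_c),  ω_s=0, ω_c=1
Stage 2: ω_r = 1 − (27/49)(0−1) = 76/49
  ⇒ ω_r²/ω_c² = 76/49
Coupling ω_c² = ω_c¹ ⇒ overall = 29/114 × 76/49 = 58/147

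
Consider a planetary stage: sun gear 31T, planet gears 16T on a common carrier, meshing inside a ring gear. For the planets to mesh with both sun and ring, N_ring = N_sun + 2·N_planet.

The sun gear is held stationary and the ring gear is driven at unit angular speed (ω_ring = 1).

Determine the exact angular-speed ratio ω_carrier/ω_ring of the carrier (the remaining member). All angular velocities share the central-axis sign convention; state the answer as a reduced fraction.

63/94

N_ring = 31 + 2·16 = 63
31(ω_s−ω_c) = −63(ω_r−ω_c),  ω_s=0, ω_r=1
31(0−ω_c) = −63(1−ω_c)  ⇒  94ω_c = 63  ⇒  ω_c = 63/94
ω_c/ω_r = 63/94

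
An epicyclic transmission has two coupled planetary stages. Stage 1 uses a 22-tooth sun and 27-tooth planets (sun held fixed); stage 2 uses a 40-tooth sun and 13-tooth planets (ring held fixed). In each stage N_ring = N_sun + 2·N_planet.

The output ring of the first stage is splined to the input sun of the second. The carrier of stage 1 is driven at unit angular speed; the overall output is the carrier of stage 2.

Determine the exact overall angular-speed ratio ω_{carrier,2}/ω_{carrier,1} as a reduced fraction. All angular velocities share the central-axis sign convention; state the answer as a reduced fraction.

490/1007

Stage 1: N_ring = 22 + 2·27 = 76
Stage 1: 22(ω_s−ω_c) = −76(ω_r−ω_c),  ω_s=0, ω_c=1
Stage 1: ω_r = 1 − (22/76)(0−1) = 49/38
  ⇒ ω_r¹/ω_c¹ = 49/38
Stage 2: N_ring = 40 + 2·13 = 66
Stage 2: 40(ω_s−ω_c) = −66(ω_r−ω_c),  ω_r=0, ω_s=1
Stage 2: 40(1−ω_c) = −66(0−ω_c)  ⇒  106ω_c = 40  ⇒  ω_c = 20/53
  ⇒ ω_c²/ω_s² = 20/53
Coupling ω_s² = ω_r¹ ⇒ overall = 49/38 × 20/53 = 490/1007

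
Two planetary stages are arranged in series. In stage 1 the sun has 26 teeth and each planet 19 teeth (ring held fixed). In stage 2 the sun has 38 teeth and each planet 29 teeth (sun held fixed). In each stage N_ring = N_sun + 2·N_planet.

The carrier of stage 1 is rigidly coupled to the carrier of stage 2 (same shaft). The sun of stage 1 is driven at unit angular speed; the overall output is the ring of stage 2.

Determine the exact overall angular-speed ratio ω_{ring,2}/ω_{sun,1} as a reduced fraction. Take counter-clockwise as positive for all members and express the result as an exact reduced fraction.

871/2160

Stage 1: N_ring = 26 + 2·19 = 64
Stage 1: 26(ω_s−ω_c) = −64(ω_r−ω_c),  ω_r=0, ω_s=1
Stage 1: 26(1−ω_c) = −64(0−ω_c)  ⇒  90ω_c = 26  ⇒  ω_c = 13/45
  ⇒ ω_c¹/ω_s¹ = 13/45
Stage 2: N_ring = 38 + 2·29 = 96
Stage 2: 38(ω_s−ω_c) = −96(ω_r−ω_c),  ω_s=0, ω_c=1
Stage 2: ω_r = 1 − (38/96)(0−1) = 67/48
  ⇒ ω_r²/ω_c² = 67/48
Coupling ω_c² = ω_c¹ ⇒ overall = 13/45 × 67/48 = 871/2160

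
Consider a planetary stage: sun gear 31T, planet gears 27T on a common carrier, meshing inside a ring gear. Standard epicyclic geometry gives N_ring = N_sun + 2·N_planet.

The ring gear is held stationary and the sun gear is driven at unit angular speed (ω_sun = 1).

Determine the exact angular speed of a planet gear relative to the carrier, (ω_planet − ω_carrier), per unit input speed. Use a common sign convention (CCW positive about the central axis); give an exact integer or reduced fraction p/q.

-2635/3132

N_ring = 31 + 2·27 = 85
31(ω_s−ω_c) = −85(ω_r−ω_c),  ω_r=0, ω_s=1
31(1−ω_c) = −85(0−ω_c)  ⇒  116ω_c = 31  ⇒  ω_c = 31/116
sun–planet: 31·(1−31/116) = −27·(ω_p−ω_c)  ⇒  ω_p−ω_c = −(31/27)·(85/116) = -2635/3132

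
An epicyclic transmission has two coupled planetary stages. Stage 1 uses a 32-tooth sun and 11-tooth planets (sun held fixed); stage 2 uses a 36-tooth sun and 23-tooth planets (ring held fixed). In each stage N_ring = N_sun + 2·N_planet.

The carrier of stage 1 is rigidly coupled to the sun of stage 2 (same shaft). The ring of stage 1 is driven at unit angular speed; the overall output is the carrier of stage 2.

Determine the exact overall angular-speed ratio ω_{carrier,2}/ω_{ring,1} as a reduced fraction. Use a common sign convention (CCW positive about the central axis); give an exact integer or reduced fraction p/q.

486/2537

Stage 1: N_ring = 32 + 2·11 = 54
Stage 1: 32(ω_s−ω_c) = −54(ω_r−ω_c),  ω_s=0, ω_r=1
Stage 1: 32(0−ω_c) = −54(1−ω_c)  ⇒  86ω_c = 54  ⇒  ω_c = 27/43
  ⇒ ω_c¹/ω_r¹ = 27/43
Stage 2: N_ring = 36 + 2·23 = 82
Stage 2: 36(ω_s−ω_c) = −82(ω_r−ω_c),  ω_r=0, ω_s=1
Stage 2: 36(1−ω_c) = −82(0−ω_c)  ⇒  118ω_c = 36  ⇒  ω_c = 18/59
  ⇒ ω_c²/ω_s² = 18/59
Coupling ω_s² = ω_c¹ ⇒ overall = 27/43 × 18/59 = 486/2537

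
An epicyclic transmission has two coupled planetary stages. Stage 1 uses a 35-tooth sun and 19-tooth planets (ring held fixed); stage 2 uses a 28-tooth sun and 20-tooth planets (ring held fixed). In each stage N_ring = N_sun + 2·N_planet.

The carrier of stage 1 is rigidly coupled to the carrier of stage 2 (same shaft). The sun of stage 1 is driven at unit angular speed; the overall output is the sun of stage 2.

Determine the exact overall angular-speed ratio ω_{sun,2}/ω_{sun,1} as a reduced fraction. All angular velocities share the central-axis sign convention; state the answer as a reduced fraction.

Stage 1: N_ring = 35 + 2·19 = 73
Stage 1: 35(ω_s−ω_c) = −73(ω_r−ω_c),  ω_r=0, ω_s=1
Stage 1: 35(1−ω_c) = −73(0−ω_c)  ⇒  108ω_c = 35  ⇒  ω_c = 35/108
  ⇒ ω_c¹/ω_s¹ = 35/108
Stage 2: N_ring = 28 + 2·20 = 68
Stage 2: 28(ω_s−ω_c) = −68(ω_r−ω_c),  ω_r=0, ω_c=1
Stage 2: ω_s = 1 − (68/28)(0−1) = 24/7
  ⇒ ω_s²/ω_c² = 24/7
Coupling ω_c² = ω_c¹ ⇒ overall = 35/108 × 24/7 = 10/9

10/9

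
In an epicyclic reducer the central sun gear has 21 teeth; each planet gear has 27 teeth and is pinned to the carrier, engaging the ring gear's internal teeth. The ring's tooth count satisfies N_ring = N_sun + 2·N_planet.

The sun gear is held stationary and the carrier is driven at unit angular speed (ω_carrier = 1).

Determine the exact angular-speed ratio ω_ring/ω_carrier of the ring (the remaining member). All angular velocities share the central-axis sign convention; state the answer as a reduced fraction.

32/25

N_ring = 21 + 2·27 = 75
21(ω_s−ω_c) = −75(ω_r−ω_c),  ω_s=0, ω_c=1
ω_r = 1 − (21/75)(0−1) = 32/25
ω_r/ω_c = 32/25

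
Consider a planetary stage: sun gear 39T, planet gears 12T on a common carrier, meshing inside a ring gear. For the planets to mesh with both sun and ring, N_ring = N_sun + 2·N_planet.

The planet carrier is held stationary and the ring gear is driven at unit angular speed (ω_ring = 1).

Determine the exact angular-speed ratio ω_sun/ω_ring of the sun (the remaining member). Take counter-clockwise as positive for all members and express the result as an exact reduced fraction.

-21/13

N_ring = 39 + 2·12 = 63
39(ω_s−ω_c) = −63(ω_r−ω_c),  ω_c=0, ω_r=1
ω_s = 0 − (63/39)(1−0) = -21/13
ω_s/ω_r = -21/13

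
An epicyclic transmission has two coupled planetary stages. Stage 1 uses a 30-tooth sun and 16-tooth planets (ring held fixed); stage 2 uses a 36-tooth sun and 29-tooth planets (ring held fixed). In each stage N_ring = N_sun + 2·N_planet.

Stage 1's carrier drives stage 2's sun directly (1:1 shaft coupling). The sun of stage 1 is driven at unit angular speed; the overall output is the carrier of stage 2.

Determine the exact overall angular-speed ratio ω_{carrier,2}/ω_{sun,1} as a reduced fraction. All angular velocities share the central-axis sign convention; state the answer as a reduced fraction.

Stage 1: N_ring = 30 + 2·16 = 62
Stage 1: 30(ω_s−ω_c) = −62(ω_r−ω_c),  ω_r=0, ω_s=1
Stage 1: 30(1−ω_c) = −62(0−ω_c)  ⇒  92ω_c = 30  ⇒  ω_c = 15/46
  ⇒ ω_c¹/ω_s¹ = 15/46
Stage 2: N_ring = 36 + 2·29 = 94
Stage 2: 36(ω_s−ω_c) = −94(ω_r−ω_c),  ω_r=0, ω_s=1
Stage 2: 36(1−ω_c) = −94(0−ω_c)  ⇒  130ω_c = 36  ⇒  ω_c = 18/65
  ⇒ ω_c²/ω_s² = 18/65
Coupling ω_s² = ω_c¹ ⇒ overall = 15/46 × 18/65 = 27/299

27/299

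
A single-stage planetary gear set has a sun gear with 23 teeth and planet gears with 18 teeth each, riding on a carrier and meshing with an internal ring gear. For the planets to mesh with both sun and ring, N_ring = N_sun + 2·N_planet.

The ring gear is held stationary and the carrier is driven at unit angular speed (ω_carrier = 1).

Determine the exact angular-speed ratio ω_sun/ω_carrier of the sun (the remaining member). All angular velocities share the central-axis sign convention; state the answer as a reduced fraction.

82/23

N_ring = 23 + 2·18 = 59
23(ω_s−ω_c) = −59(ω_r−ω_c),  ω_r=0, ω_c=1
ω_s = 1 − (59/23)(0−1) = 82/23
ω_s/ω_c = 82/23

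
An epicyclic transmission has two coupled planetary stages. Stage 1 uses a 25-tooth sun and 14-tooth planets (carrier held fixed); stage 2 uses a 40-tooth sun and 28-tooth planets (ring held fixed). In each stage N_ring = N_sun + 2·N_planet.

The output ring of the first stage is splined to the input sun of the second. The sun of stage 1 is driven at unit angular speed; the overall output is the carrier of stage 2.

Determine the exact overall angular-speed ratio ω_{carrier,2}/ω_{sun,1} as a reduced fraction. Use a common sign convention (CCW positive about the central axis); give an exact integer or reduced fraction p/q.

Stage 1: N_ring = 25 + 2·14 = 53
Stage 1: 25(ω_s−ω_c) = −53(ω_r−ω_c),  ω_c=0, ω_s=1
Stage 1: ω_r = 0 − (25/53)(1−0) = -25/53
  ⇒ ω_r¹/ω_s¹ = -25/53
Stage 2: N_ring = 40 + 2·28 = 96
Stage 2: 40(ω_s−ω_c) = −96(ω_r−ω_c),  ω_r=0, ω_s=1
Stage 2: 40(1−ω_c) = −96(0−ω_c)  ⇒  136ω_c = 40  ⇒  ω_c = 5/17
  ⇒ ω_c²/ω_s² = 5/17
Coupling ω_s² = ω_r¹ ⇒ overall = -25/53 × 5/17 = -125/901

-125/901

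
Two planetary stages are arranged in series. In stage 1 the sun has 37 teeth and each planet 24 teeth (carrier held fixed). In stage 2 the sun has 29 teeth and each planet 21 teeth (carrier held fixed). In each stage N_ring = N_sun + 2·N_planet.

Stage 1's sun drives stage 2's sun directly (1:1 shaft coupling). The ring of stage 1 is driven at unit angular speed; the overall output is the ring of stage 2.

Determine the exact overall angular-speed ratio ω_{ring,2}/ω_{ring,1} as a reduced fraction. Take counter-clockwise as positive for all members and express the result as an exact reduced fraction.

2465/2627

Stage 1: N_ring = 37 + 2·24 = 85
Stage 1: 37(ω_s−ω_c) = −85(ω_r−ω_c),  ω_c=0, ω_r=1
Stage 1: ω_s = 0 − (85/37)(1−0) = -85/37
  ⇒ ω_s¹/ω_r¹ = -85/37
Stage 2: N_ring = 29 + 2·21 = 71
Stage 2: 29(ω_s−ω_c) = −71(ω_r−ω_c),  ω_c=0, ω_s=1
Stage 2: ω_r = 0 − (29/71)(1−0) = -29/71
  ⇒ ω_r²/ω_s² = -29/71
Coupling ω_s² = ω_s¹ ⇒ overall = -85/37 × -29/71 = 2465/2627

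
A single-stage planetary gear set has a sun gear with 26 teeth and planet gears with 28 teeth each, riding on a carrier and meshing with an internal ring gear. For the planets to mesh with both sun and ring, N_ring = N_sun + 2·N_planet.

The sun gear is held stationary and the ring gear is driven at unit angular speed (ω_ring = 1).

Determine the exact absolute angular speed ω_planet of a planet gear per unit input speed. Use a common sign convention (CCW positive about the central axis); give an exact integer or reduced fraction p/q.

N_ring = 26 + 2·28 = 82
26(ω_s−ω_c) = −82(ω_r−ω_c),  ω_s=0, ω_r=1
26(0−ω_c) = −82(1−ω_c)  ⇒  108ω_c = 82  ⇒  ω_c = 41/54
sun–planet: 26·(0−41/54) = −28·(ω_p−ω_c)  ⇒  ω_p−ω_c = −(26/28)·(-41/54) = 533/756
ω_p = 41/54 + 533/756 = 41/28

41/28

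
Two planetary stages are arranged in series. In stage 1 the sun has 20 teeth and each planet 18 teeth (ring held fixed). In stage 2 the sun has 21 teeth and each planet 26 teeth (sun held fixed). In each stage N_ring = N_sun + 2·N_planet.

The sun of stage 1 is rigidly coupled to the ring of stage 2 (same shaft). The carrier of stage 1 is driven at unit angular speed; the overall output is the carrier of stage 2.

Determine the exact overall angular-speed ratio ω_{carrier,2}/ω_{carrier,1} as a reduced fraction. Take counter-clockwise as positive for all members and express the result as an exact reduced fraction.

1387/470

Stage 1: N_ring = 20 + 2·18 = 56
Stage 1: 20(ω_s−ω_c) = −56(ω_r−ω_c),  ω_r=0, ω_c=1
Stage 1: ω_s = 1 − (56/20)(0−1) = 19/5
  ⇒ ω_s¹/ω_c¹ = 19/5
Stage 2: N_ring = 21 + 2·26 = 73
Stage 2: 21(ω_s−ω_c) = −73(ω_r−ω_c),  ω_s=0, ω_r=1
Stage 2: 21(0−ω_c) = −73(1−ω_c)  ⇒  94ω_c = 73  ⇒  ω_c = 73/94
  ⇒ ω_c²/ω_r² = 73/94
Coupling ω_r² = ω_s¹ ⇒ overall = 19/5 × 73/94 = 1387/470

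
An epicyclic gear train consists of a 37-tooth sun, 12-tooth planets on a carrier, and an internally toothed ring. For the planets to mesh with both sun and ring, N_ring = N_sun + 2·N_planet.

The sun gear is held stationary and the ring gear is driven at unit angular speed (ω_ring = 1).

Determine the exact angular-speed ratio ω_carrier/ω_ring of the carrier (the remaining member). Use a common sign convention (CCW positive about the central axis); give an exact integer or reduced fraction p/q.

N_ring = 37 + 2·12 = 61
37(ω_s−ω_c) = −61(ω_r−ω_c),  ω_s=0, ω_r=1
37(0−ω_c) = −61(1−ω_c)  ⇒  98ω_c = 61  ⇒  ω_c = 61/98
ω_c/ω_r = 61/98

61/98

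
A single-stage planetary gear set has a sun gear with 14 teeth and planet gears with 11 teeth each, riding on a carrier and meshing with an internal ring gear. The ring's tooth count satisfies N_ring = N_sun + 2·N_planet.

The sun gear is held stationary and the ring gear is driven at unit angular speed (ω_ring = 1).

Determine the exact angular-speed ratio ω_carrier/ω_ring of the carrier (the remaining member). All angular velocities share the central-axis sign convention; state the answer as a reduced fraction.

18/25

N_ring = 14 + 2·11 = 36
14(ω_s−ω_c) = −36(ω_r−ω_c),  ω_s=0, ω_r=1
14(0−ω_c) = −36(1−ω_c)  ⇒  50ω_c = 36  ⇒  ω_c = 18/25
ω_c/ω_r = 18/25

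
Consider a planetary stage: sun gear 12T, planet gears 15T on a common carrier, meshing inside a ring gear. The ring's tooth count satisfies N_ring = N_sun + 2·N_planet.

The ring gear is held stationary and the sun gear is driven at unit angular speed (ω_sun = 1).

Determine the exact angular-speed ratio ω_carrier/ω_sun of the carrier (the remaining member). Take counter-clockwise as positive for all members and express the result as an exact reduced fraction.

N_ring = 12 + 2·15 = 42
12(ω_s−ω_c) = −42(ω_r−ω_c),  ω_r=0, ω_s=1
12(1−ω_c) = −42(0−ω_c)  ⇒  54ω_c = 12  ⇒  ω_c = 2/9
ω_c/ω_s = 2/9

2/9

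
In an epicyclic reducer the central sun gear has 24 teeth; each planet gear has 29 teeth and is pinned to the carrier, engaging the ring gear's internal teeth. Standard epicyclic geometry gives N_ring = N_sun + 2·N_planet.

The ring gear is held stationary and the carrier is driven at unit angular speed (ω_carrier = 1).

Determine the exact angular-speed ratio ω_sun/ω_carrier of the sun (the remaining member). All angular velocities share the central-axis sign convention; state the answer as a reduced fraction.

N_ring = 24 + 2·29 = 82
24(ω_s−ω_c) = −82(ω_r−ω_c),  ω_r=0, ω_c=1
ω_s = 1 − (82/24)(0−1) = 53/12
ω_s/ω_c = 53/12

53/12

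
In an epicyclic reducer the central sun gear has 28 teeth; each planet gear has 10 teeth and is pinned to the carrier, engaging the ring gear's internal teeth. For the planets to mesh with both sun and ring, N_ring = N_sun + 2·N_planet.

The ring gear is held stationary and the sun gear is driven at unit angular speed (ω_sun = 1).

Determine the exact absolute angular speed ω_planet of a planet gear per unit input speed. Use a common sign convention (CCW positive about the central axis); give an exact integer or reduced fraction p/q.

N_ring = 28 + 2·10 = 48
28(ω_s−ω_c) = −48(ω_r−ω_c),  ω_r=0, ω_s=1
28(1−ω_c) = −48(0−ω_c)  ⇒  76ω_c = 28  ⇒  ω_c = 7/19
sun–planet: 28·(1−7/19) = −10·(ω_p−ω_c)  ⇒  ω_p−ω_c = −(28/10)·(12/19) = -168/95
ω_p = 7/19 − 168/95 = -7/5

-7/5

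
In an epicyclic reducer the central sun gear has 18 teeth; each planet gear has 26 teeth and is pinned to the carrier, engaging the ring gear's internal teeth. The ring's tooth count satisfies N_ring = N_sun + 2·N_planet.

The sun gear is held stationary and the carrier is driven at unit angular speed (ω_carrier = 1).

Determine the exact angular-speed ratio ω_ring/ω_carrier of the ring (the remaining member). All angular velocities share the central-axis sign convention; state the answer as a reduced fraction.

44/35

N_ring = 18 + 2·26 = 70
18(ω_s−ω_c) = −70(ω_r−ω_c),  ω_s=0, ω_c=1
ω_r = 1 − (18/70)(0−1) = 44/35
ω_r/ω_c = 44/35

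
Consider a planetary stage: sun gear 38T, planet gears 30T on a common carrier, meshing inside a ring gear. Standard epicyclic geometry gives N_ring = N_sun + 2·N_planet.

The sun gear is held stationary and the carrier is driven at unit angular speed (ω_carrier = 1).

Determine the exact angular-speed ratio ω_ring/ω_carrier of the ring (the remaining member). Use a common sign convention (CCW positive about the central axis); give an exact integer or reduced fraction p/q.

68/49

N_ring = 38 + 2·30 = 98
38(ω_s−ω_c) = −98(ω_r−ω_c),  ω_s=0, ω_c=1
ω_r = 1 − (38/98)(0−1) = 68/49
ω_r/ω_c = 68/49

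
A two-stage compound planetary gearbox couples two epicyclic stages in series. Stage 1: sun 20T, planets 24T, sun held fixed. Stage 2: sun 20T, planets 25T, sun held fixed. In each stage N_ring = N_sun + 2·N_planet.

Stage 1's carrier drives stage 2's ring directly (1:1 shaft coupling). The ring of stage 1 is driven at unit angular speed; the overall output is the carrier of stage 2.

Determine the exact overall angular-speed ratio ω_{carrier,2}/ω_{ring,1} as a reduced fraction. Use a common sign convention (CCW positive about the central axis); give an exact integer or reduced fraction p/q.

Stage 1: N_ring = 20 + 2·24 = 68
Stage 1: 20(ω_s−ω_c) = −68(ω_r−ω_c),  ω_s=0, ω_r=1
Stage 1: 20(0−ω_c) = −68(1−ω_c)  ⇒  88ω_c = 68  ⇒  ω_c = 17/22
  ⇒ ω_c¹/ω_r¹ = 17/22
Stage 2: N_ring = 20 + 2·25 = 70
Stage 2: 20(ω_s−ω_c) = −70(ω_r−ω_c),  ω_s=0, ω_r=1
Stage 2: 20(0−ω_c) = −70(1−ω_c)  ⇒  90ω_c = 70  ⇒  ω_c = 7/9
  ⇒ ω_c²/ω_r² = 7/9
Coupling ω_r² = ω_c¹ ⇒ overall = 17/22 × 7/9 = 119/198

119/198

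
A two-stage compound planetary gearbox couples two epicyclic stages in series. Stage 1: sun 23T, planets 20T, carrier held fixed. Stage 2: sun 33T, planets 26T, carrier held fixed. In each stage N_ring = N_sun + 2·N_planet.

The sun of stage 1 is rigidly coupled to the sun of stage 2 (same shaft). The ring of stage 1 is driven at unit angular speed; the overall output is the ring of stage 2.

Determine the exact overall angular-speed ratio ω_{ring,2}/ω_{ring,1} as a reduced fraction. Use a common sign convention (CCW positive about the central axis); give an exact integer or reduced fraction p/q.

2079/1955

Stage 1: N_ring = 23 + 2·20 = 63
Stage 1: 23(ω_s−ω_c) = −63(ω_r−ω_c),  ω_c=0, ω_r=1
Stage 1: ω_s = 0 − (63/23)(1−0) = -63/23
  ⇒ ω_s¹/ω_r¹ = -63/23
Stage 2: N_ring = 33 + 2·26 = 85
Stage 2: 33(ω_s−ω_c) = −85(ω_r−ω_c),  ω_c=0, ω_s=1
Stage 2: ω_r = 0 − (33/85)(1−0) = -33/85
  ⇒ ω_r²/ω_s² = -33/85
Coupling ω_s² = ω_s¹ ⇒ overall = -63/23 × -33/85 = 2079/1955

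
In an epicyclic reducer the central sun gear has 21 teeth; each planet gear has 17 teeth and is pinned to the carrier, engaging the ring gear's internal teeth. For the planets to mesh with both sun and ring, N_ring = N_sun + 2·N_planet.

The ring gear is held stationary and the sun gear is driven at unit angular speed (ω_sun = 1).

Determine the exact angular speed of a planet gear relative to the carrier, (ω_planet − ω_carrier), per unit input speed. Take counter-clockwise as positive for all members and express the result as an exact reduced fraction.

-1155/1292

N_ring = 21 + 2·17 = 55
21(ω_s−ω_c) = −55(ω_r−ω_c),  ω_r=0, ω_s=1
21(1−ω_c) = −55(0−ω_c)  ⇒  76ω_c = 21  ⇒  ω_c = 21/76
sun–planet: 21·(1−21/76) = −17·(ω_p−ω_c)  ⇒  ω_p−ω_c = −(21/17)·(55/76) = -1155/1292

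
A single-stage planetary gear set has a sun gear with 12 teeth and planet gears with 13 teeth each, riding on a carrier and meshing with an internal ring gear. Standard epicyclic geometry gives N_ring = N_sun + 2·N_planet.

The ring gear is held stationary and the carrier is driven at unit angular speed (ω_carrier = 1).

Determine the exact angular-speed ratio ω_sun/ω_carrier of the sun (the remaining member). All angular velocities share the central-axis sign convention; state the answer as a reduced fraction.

25/6

N_ring = 12 + 2·13 = 38
12(ω_s−ω_c) = −38(ω_r−ω_c),  ω_r=0, ω_c=1
ω_s = 1 − (38/12)(0−1) = 25/6
ω_s/ω_c = 25/6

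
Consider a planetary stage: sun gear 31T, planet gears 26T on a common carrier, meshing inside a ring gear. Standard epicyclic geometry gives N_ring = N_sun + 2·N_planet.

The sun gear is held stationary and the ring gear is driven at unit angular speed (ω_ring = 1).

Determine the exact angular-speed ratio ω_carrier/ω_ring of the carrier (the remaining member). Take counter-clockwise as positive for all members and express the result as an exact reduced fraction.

83/114

N_ring = 31 + 2·26 = 83
31(ω_s−ω_c) = −83(ω_r−ω_c),  ω_s=0, ω_r=1
31(0−ω_c) = −83(1−ω_c)  ⇒  114ω_c = 83  ⇒  ω_c = 83/114
ω_c/ω_r = 83/114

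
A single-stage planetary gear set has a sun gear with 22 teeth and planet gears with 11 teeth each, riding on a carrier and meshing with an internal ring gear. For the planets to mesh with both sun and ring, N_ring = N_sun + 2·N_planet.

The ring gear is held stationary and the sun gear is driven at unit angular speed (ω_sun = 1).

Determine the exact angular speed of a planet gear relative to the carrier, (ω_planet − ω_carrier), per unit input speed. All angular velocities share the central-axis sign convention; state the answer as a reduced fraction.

N_ring = 22 + 2·11 = 44
22(ω_s−ω_c) = −44(ω_r−ω_c),  ω_r=0, ω_s=1
22(1−ω_c) = −44(0−ω_c)  ⇒  66ω_c = 22  ⇒  ω_c = 1/3
sun–planet: 22·(1−1/3) = −11·(ω_p−ω_c)  ⇒  ω_p−ω_c = −(22/11)·(2/3) = -4/3

-4/3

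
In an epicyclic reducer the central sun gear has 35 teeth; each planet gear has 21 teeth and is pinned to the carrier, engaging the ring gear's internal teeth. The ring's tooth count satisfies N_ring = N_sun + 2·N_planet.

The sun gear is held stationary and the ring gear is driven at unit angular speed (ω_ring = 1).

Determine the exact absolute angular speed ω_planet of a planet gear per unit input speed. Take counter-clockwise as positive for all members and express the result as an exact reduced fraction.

N_ring = 35 + 2·21 = 77
35(ω_s−ω_c) = −77(ω_r−ω_c),  ω_s=0, ω_r=1
35(0−ω_c) = −77(1−ω_c)  ⇒  112ω_c = 77  ⇒  ω_c = 11/16
sun–planet: 35·(0−11/16) = −21·(ω_p−ω_c)  ⇒  ω_p−ω_c = −(35/21)·(-11/16) = 55/48
ω_p = 11/16 + 55/48 = 11/6

11/6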